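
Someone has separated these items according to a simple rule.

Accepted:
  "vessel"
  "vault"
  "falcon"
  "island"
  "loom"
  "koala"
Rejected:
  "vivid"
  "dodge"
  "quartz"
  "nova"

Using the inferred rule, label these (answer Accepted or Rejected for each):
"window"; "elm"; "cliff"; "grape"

The simplest hypothesis consistent with all the labels is: contains 'l'.
"window": no 'l' — does not satisfy this, so Rejected. "elm": has 'l' — checks out, so Accepted. "cliff": has 'l' — checks out, so Accepted. "grape": no 'l' — does not satisfy this, so Rejected.

Rejected, Accepted, Accepted, Rejected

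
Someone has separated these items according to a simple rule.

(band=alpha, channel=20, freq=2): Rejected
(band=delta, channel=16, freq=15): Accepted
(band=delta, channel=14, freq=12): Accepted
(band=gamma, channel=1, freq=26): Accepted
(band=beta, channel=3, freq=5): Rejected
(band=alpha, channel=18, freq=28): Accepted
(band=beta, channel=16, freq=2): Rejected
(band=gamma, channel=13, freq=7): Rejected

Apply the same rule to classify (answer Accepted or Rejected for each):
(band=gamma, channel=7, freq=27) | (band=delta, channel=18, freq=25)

Rule: freq ≥ 12. This holds for each 'Accepted' example and fails for each 'Rejected' one.

Accepted, Accepted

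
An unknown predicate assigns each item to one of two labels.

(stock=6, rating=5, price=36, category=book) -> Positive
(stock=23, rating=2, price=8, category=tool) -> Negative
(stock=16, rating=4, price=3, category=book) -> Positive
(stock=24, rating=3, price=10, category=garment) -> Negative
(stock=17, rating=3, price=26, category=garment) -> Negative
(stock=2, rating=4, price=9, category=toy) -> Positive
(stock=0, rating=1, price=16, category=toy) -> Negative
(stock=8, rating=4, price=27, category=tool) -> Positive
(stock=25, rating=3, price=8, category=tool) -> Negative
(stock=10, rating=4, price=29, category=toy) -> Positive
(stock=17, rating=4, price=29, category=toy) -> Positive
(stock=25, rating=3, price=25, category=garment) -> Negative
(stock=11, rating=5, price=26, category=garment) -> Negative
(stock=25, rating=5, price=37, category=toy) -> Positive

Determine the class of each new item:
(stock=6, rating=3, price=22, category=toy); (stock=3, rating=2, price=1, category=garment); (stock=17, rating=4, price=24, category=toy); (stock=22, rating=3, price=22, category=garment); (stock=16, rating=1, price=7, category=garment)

Every 'Positive' example satisfies: rating = 4 OR price ≥ 27. None of the 'Negative' examples do.
Negative: (stock=6, rating=3, price=22, category=toy), since rating = 3, price = 22.
Negative: (stock=3, rating=2, price=1, category=garment), since rating = 2, price = 1.
Positive: (stock=17, rating=4, price=24, category=toy), since rating = 4, price = 24.
Negative: (stock=22, rating=3, price=22, category=garment), since rating = 3, price = 22.
Negative: (stock=16, rating=1, price=7, category=garment), since rating = 1, price = 7.

Negative, Negative, Positive, Negative, Negative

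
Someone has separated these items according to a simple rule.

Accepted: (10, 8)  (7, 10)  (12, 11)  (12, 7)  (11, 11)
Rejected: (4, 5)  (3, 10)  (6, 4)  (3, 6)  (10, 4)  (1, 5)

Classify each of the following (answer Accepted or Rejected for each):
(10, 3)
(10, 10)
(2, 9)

A rule that fits every label: sum ≥ 17 — true of each 'Accepted' example, false of each 'Rejected' one.
(10, 3): 10+3 = 13, doesn't match → Rejected.
(10, 10): 10+10 = 20, qualifies → Accepted.
(2, 9): 2+9 = 11, doesn't match → Rejected.

Rejected, Accepted, Rejected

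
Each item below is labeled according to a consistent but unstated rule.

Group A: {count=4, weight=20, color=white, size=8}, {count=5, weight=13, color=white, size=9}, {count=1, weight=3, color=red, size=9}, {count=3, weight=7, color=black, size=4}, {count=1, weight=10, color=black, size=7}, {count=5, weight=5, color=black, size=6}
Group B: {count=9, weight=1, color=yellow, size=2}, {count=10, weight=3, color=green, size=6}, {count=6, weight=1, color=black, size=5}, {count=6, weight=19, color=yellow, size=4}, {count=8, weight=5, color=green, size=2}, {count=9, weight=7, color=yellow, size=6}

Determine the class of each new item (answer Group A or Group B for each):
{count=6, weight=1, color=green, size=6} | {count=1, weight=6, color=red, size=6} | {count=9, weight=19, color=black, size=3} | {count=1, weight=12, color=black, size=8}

Group B, Group A, Group B, Group A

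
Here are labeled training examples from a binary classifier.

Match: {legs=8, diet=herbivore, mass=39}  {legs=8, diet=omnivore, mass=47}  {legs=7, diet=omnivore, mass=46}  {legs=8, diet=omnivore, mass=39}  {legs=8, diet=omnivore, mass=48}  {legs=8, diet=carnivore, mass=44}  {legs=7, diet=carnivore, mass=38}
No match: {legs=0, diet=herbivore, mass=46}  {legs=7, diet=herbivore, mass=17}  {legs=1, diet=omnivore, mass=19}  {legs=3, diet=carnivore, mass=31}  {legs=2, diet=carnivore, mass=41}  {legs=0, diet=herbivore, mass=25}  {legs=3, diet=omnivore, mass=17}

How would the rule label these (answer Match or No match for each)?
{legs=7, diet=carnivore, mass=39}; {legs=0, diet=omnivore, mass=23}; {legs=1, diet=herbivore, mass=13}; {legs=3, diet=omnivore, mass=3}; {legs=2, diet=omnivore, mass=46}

The common property of the 'Match' items is: legs ≥ 3 AND mass ≥ 38. No 'No match' item has it.
{legs=7, diet=carnivore, mass=39}: Match (legs = 7, mass = 39). {legs=0, diet=omnivore, mass=23}: No match (legs = 0, mass = 23). {legs=1, diet=herbivore, mass=13}: No match (legs = 1, mass = 13). {legs=3, diet=omnivore, mass=3}: No match (legs = 3, mass = 3). {legs=2, diet=omnivore, mass=46}: No match (legs = 2, mass = 46).

Match, No match, No match, No match, No match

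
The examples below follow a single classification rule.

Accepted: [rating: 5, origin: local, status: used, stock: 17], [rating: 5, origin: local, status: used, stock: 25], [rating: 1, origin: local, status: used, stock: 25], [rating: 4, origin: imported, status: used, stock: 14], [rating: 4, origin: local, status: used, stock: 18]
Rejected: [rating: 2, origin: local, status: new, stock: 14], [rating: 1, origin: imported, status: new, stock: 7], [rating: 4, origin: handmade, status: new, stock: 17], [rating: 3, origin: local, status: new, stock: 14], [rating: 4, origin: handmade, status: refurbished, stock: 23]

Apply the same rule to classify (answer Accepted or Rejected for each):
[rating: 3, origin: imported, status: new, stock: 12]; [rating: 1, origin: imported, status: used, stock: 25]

Rejected, Accepted

Checking candidate rules against both groups, what survives is: status is used.
[rating: 3, origin: imported, status: new, stock: 12] → status is new → Rejected. [rating: 1, origin: imported, status: used, stock: 25] → status is used → Accepted.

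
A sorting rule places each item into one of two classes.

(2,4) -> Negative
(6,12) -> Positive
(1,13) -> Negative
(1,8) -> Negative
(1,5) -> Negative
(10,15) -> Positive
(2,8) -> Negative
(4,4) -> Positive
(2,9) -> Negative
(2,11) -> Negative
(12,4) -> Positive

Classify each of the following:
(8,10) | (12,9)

Positive, Positive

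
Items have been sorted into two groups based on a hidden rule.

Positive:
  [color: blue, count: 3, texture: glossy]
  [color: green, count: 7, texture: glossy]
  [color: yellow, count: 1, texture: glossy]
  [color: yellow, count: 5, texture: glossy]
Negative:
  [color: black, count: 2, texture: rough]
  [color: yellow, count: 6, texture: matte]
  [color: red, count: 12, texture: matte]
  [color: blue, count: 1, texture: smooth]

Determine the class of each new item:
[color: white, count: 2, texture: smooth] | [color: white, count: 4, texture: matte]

Negative, Negative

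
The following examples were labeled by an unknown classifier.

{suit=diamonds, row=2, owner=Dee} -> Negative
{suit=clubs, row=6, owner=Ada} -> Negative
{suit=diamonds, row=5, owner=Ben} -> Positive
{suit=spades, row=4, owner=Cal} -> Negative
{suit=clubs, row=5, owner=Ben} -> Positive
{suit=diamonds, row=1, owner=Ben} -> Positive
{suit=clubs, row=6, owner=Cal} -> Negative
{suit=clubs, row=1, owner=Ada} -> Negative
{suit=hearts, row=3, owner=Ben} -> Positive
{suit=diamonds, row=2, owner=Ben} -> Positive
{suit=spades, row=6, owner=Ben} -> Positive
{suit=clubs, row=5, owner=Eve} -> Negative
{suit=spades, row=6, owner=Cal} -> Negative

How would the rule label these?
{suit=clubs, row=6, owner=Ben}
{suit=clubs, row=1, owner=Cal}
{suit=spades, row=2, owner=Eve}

Positive, Negative, Negative

One predicate separates the groups cleanly: owner is Ben.
{suit=clubs, row=6, owner=Ben}: owner is Ben, qualifies → Positive. {suit=clubs, row=1, owner=Cal}: owner is Cal, does not pass → Negative. {suit=spades, row=2, owner=Eve}: owner is Eve, does not pass → Negative.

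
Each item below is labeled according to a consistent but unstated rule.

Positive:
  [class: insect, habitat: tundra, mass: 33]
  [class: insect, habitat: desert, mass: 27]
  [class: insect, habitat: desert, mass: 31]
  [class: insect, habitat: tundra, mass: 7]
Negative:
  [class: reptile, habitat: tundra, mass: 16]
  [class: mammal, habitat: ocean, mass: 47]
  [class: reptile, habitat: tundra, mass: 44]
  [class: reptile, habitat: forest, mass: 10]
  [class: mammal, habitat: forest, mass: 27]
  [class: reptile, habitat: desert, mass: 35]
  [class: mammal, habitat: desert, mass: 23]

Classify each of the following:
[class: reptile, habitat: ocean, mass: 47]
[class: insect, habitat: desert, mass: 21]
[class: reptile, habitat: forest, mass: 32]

'Positive' ⟺ class is insect.
[class: reptile, habitat: ocean, mass: 47] — class is reptile, hence Negative.
[class: insect, habitat: desert, mass: 21] — class is insect, hence Positive.
[class: reptile, habitat: forest, mass: 32] — class is reptile, hence Negative.

Negative, Positive, Negative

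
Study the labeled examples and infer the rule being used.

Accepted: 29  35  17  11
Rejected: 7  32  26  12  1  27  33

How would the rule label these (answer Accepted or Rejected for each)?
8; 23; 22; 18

Rejected, Accepted, Rejected, Rejected

The distinguishing property — ≡ 5 (mod 6) — holds for all the 'Accepted' cases and none of the 'Rejected' cases.
8: 8 mod 6 = 2 — does not fit, so Rejected. 23: 23 mod 6 = 5 — satisfies this, so Accepted. 22: 22 mod 6 = 4 — does not fit, so Rejected. 18: 18 mod 6 = 0 — does not fit, so Rejected.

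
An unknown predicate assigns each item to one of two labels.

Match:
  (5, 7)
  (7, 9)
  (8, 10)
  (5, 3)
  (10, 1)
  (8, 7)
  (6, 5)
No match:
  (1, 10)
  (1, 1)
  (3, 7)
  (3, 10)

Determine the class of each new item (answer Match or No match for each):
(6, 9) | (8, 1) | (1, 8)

Match, Match, No match

The rule appears to be: first ≥ 5.
(6, 9) → first 6 → Match.
(8, 1) → first 8 → Match.
(1, 8) → first 1 → No match.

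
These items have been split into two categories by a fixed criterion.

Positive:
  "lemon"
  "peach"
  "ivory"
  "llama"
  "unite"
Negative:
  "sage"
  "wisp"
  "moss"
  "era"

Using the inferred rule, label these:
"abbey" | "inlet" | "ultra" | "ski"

Positive, Positive, Positive, Negative

The rule appears to be: length 5.
Positive: "abbey", since length 5.
Positive: "inlet", since length 5.
Positive: "ultra", since length 5.
Negative: "ski", since length 3.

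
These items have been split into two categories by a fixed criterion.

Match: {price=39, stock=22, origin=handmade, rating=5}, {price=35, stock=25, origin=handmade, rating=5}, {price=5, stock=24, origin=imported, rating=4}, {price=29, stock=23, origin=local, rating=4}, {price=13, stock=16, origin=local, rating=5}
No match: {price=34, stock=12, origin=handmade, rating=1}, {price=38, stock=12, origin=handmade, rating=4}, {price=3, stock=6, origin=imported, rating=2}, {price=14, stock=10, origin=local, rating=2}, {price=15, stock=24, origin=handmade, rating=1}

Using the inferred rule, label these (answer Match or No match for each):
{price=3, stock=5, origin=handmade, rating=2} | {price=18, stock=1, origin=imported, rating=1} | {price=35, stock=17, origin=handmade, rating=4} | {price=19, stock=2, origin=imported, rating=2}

No match, No match, Match, No match

A rule that fits every label: stock ≥ 16 AND rating ≥ 2 — true of each 'Match' example, false of each 'No match' one.
{price=3, stock=5, origin=handmade, rating=2}: stock = 5, rating = 2, does not fit → No match. {price=18, stock=1, origin=imported, rating=1}: stock = 1, rating = 1, does not fit → No match. {price=35, stock=17, origin=handmade, rating=4}: stock = 17, rating = 4, has this property → Match. {price=19, stock=2, origin=imported, rating=2}: stock = 2, rating = 2, does not fit → No match.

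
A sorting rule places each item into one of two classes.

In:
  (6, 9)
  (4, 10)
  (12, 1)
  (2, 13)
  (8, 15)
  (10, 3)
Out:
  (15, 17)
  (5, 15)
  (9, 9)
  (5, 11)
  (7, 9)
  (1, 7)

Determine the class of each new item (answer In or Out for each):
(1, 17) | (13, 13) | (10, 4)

Out, Out, In

The distinguishing property — first is even — holds for all the 'In' cases and none of the 'Out' cases.
(1, 17): Out (first 1). (13, 13): Out (first 13). (10, 4): In (first 10).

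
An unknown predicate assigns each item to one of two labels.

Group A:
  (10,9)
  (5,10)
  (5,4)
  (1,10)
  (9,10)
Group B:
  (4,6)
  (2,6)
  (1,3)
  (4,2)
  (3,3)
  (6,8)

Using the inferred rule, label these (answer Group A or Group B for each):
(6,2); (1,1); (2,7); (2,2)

Group B, Group B, Group A, Group B

The simplest hypothesis consistent with all the labels is: sum is odd.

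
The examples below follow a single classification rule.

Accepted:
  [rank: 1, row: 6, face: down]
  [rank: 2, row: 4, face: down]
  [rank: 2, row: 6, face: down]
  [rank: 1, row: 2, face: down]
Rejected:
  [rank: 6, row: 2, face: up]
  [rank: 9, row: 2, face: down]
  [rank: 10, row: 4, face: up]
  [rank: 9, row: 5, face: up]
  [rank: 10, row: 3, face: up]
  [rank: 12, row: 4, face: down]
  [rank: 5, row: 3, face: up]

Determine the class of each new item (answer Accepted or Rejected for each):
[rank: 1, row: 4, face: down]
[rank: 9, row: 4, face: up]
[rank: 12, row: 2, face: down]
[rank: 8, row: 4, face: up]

Accepted, Rejected, Rejected, Rejected

The simplest hypothesis consistent with all the labels is: rank ≤ 2.
[rank: 1, row: 4, face: down] → rank = 1 → Accepted.
[rank: 9, row: 4, face: up] → rank = 9 → Rejected.
[rank: 12, row: 2, face: down] → rank = 12 → Rejected.
[rank: 8, row: 4, face: up] → rank = 8 → Rejected.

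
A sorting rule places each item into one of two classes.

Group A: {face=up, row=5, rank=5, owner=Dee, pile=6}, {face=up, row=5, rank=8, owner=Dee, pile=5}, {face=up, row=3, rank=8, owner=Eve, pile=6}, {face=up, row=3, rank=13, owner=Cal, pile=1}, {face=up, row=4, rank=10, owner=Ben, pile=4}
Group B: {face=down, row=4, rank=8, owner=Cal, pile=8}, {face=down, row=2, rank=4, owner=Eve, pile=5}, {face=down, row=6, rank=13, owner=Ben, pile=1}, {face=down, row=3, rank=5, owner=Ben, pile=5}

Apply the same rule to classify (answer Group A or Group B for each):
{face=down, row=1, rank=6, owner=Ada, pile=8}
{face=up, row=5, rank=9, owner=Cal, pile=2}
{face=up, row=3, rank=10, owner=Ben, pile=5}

The common property of the 'Group A' items is: face is up. No 'Group B' item has it.
{face=down, row=1, rank=6, owner=Ada, pile=8}: face is down — doesn't match, so Group B.
{face=up, row=5, rank=9, owner=Cal, pile=2}: face is up — passes, so Group A.
{face=up, row=3, rank=10, owner=Ben, pile=5}: face is up — passes, so Group A.

Group B, Group A, Group A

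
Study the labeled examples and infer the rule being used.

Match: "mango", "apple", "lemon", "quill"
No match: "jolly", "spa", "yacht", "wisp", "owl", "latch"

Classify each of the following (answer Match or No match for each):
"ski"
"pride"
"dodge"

No match, Match, Match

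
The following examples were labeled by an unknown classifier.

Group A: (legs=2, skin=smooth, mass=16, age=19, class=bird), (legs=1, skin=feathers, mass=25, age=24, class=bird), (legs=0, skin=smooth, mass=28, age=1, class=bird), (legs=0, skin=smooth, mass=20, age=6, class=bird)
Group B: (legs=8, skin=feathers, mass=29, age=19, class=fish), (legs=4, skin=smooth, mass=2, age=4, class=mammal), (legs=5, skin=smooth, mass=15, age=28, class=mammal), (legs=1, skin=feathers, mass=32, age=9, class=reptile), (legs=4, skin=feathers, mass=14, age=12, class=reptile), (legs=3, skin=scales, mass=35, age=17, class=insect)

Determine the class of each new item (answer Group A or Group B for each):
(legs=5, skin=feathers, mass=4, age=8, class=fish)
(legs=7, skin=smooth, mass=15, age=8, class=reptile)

Group B, Group B

Every 'Group A' example satisfies: class is bird. None of the 'Group B' examples do.
(legs=5, skin=feathers, mass=4, age=8, class=fish): class is fish, does not fit → Group B.
(legs=7, skin=smooth, mass=15, age=8, class=reptile): class is reptile, does not fit → Group B.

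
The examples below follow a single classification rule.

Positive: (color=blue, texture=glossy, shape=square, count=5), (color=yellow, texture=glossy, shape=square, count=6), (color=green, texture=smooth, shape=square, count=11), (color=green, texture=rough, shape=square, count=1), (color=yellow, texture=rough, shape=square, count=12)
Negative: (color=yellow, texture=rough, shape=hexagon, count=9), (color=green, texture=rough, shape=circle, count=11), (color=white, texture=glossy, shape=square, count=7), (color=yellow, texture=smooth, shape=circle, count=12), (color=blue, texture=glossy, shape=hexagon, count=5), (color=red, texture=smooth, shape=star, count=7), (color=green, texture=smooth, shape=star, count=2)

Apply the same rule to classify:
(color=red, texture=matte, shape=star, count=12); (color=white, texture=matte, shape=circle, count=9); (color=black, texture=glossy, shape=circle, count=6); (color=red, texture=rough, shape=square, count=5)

Negative, Negative, Negative, Positive

A rule that fits every label: shape is square AND count ≠ 7 — true of each 'Positive' example, false of each 'Negative' one.
(color=red, texture=matte, shape=star, count=12): shape is star, count = 12, doesn't qualify → Negative.
(color=white, texture=matte, shape=circle, count=9): shape is circle, count = 9, doesn't qualify → Negative.
(color=black, texture=glossy, shape=circle, count=6): shape is circle, count = 6, doesn't qualify → Negative.
(color=red, texture=rough, shape=square, count=5): shape is square, count = 5, qualifies → Positive.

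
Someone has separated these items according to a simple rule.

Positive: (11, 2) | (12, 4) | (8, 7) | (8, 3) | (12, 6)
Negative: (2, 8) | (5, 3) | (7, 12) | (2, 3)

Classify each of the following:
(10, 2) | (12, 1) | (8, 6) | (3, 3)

Positive, Positive, Positive, Negative

The simplest hypothesis consistent with all the labels is: first ≥ 8.
(10, 2) → first 10 → Positive.
(12, 1) → first 12 → Positive.
(8, 6) → first 8 → Positive.
(3, 3) → first 3 → Negative.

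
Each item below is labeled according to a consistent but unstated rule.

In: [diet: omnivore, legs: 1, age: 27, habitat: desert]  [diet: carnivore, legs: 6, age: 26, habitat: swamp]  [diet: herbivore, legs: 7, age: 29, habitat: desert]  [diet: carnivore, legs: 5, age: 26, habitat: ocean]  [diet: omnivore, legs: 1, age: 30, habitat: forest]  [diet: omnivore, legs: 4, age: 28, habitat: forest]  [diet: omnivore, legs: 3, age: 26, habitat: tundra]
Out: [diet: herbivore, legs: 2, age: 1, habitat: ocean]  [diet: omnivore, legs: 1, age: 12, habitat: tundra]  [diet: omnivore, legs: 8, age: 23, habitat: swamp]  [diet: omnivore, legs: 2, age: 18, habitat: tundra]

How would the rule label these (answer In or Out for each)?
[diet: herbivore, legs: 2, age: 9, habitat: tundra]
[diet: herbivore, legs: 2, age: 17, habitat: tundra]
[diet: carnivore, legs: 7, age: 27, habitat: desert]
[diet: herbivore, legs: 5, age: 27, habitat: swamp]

Out, Out, In, In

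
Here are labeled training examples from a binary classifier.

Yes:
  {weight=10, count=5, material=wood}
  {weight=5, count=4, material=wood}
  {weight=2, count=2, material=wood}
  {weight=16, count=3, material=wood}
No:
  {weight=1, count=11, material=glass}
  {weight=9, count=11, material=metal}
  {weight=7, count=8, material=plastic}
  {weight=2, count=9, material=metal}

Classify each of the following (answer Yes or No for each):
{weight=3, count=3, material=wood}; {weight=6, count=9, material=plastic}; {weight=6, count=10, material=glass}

Yes, No, No

All 'Yes' examples share one property — material is wood — and every 'No' example lacks it.
{weight=3, count=3, material=wood} — material is wood, hence Yes. {weight=6, count=9, material=plastic} — material is plastic, hence No. {weight=6, count=10, material=glass} — material is glass, hence No.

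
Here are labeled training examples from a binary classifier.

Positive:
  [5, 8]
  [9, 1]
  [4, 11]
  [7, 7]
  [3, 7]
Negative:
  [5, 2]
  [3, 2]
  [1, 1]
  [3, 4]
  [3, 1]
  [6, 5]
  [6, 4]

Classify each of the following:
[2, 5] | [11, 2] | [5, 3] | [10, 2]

Negative, Positive, Negative, Positive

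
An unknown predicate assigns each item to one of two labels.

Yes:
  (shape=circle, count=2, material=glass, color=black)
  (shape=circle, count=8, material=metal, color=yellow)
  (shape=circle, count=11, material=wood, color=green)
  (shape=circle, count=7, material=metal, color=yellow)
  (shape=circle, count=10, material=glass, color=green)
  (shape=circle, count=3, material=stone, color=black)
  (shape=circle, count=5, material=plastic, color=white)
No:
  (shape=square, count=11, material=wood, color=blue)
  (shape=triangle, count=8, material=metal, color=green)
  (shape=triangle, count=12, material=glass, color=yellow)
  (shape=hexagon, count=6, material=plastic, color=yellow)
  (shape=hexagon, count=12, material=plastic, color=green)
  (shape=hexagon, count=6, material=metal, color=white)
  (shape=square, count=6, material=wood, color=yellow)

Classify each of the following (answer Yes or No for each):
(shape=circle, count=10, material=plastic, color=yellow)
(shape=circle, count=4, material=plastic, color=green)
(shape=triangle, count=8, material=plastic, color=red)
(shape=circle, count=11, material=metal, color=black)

'Yes' ⟺ shape is circle.
Yes: (shape=circle, count=10, material=plastic, color=yellow), since shape is circle.
Yes: (shape=circle, count=4, material=plastic, color=green), since shape is circle.
No: (shape=triangle, count=8, material=plastic, color=red), since shape is triangle.
Yes: (shape=circle, count=11, material=metal, color=black), since shape is circle.

Yes, Yes, No, Yes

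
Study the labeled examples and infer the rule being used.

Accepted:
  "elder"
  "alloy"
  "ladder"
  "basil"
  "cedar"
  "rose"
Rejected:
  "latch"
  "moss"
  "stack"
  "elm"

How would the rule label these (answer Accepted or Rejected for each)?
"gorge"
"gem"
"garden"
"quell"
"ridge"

Accepted, Rejected, Accepted, Accepted, Accepted

Every 'Accepted' example satisfies: has ≥ 2 vowels. None of the 'Rejected' examples do.
"gorge": 2 vowels — passes, so Accepted.
"gem": 1 vowel — doesn't match, so Rejected.
"garden": 2 vowels — passes, so Accepted.
"quell": 2 vowels — passes, so Accepted.
"ridge": 2 vowels — passes, so Accepted.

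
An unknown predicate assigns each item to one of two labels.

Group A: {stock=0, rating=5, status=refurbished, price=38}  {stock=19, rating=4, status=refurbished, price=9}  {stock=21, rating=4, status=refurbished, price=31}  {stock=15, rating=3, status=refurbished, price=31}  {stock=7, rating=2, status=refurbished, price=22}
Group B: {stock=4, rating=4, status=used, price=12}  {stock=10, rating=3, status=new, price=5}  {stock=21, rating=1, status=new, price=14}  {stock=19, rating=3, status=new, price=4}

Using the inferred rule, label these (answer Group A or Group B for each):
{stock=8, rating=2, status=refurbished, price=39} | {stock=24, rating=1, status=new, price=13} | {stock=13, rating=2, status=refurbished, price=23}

Group A, Group B, Group A

A rule that fits every label: status is refurbished — true of each 'Group A' example, false of each 'Group B' one.
{stock=8, rating=2, status=refurbished, price=39}: status is refurbished — fits, so Group A. {stock=24, rating=1, status=new, price=13}: status is new — doesn't qualify, so Group B. {stock=13, rating=2, status=refurbished, price=23}: status is refurbished — fits, so Group A.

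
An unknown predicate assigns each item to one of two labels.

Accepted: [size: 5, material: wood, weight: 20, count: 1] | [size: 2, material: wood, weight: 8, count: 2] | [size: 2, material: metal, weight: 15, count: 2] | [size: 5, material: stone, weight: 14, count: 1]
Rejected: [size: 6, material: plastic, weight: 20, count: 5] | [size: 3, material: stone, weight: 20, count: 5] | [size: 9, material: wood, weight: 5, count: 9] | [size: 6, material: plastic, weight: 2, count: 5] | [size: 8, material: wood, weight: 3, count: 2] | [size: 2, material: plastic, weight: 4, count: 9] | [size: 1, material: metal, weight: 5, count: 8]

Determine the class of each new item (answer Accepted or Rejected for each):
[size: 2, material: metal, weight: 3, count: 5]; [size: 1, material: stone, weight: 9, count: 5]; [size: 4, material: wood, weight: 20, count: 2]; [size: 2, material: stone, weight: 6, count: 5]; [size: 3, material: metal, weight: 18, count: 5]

'Accepted' ⟺ size ≤ 5 AND count ≤ 2.
[size: 2, material: metal, weight: 3, count: 5] — size = 2, count = 5, hence Rejected. [size: 1, material: stone, weight: 9, count: 5] — size = 1, count = 5, hence Rejected. [size: 4, material: wood, weight: 20, count: 2] — size = 4, count = 2, hence Accepted. [size: 2, material: stone, weight: 6, count: 5] — size = 2, count = 5, hence Rejected. [size: 3, material: metal, weight: 18, count: 5] — size = 3, count = 5, hence Rejected.

Rejected, Rejected, Accepted, Rejected, Rejected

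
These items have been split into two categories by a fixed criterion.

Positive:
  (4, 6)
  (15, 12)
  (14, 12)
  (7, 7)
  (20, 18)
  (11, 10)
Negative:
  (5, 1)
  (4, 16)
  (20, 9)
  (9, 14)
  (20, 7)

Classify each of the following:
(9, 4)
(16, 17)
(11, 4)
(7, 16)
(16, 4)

The pattern is that an item is 'Positive' exactly when: |first − second| ≤ 3.

Negative, Positive, Negative, Negative, Negative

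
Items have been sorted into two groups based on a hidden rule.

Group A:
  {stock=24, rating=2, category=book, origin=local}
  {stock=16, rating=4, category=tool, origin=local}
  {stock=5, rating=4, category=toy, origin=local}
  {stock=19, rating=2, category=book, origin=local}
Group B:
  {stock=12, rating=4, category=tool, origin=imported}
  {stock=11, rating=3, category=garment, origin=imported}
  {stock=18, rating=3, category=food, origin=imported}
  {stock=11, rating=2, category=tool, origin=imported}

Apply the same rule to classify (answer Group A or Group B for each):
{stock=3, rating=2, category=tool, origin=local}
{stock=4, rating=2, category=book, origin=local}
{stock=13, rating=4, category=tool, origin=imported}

The distinguishing property — origin is local — holds for all the 'Group A' cases and none of the 'Group B' cases.
{stock=3, rating=2, category=tool, origin=local}: origin is local, meets the rule → Group A. {stock=4, rating=2, category=book, origin=local}: origin is local, meets the rule → Group A. {stock=13, rating=4, category=tool, origin=imported}: origin is imported, does not satisfy this → Group B.

Group A, Group A, Group B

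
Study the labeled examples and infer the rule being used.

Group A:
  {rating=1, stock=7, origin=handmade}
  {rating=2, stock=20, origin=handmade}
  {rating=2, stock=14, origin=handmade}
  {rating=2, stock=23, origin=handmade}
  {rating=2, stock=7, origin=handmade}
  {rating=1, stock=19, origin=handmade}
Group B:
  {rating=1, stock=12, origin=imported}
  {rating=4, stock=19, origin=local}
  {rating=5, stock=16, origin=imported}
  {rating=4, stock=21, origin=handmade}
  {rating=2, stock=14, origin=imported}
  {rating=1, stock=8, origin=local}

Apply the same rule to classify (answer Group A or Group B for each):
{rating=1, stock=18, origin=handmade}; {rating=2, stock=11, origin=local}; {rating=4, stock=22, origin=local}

Group A, Group B, Group B

Every 'Group A' example satisfies: origin is handmade AND rating ≤ 2. None of the 'Group B' examples do.
{rating=1, stock=18, origin=handmade}: origin is handmade, rating = 1, passes → Group A. {rating=2, stock=11, origin=local}: origin is local, rating = 2, does not satisfy this → Group B. {rating=4, stock=22, origin=local}: origin is local, rating = 4, does not satisfy this → Group B.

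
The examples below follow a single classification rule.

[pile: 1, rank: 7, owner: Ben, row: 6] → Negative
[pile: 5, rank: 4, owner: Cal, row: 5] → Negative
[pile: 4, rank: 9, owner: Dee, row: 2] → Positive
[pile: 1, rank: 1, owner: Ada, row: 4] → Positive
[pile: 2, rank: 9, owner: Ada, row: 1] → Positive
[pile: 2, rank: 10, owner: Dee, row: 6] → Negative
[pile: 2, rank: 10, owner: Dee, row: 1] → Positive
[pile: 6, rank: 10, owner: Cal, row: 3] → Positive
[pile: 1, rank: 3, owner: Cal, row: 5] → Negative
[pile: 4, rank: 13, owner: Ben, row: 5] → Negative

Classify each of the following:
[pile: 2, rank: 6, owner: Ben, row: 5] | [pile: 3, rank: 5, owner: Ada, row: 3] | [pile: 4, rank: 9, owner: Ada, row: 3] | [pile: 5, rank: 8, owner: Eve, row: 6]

The pattern is that an item is 'Positive' exactly when: row ≤ 4.
Negative: [pile: 2, rank: 6, owner: Ben, row: 5], since row = 5. Positive: [pile: 3, rank: 5, owner: Ada, row: 3], since row = 3. Positive: [pile: 4, rank: 9, owner: Ada, row: 3], since row = 3. Negative: [pile: 5, rank: 8, owner: Eve, row: 6], since row = 6.

Negative, Positive, Positive, Negative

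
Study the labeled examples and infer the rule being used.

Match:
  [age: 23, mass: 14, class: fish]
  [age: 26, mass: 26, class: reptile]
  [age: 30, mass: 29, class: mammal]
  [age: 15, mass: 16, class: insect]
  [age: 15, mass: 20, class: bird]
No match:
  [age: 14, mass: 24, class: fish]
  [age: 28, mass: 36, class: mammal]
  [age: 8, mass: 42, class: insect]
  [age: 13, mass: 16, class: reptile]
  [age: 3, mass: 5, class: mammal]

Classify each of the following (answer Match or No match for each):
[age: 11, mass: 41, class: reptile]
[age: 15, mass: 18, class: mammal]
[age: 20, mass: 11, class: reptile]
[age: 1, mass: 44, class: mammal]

No match, Match, Match, No match

The rule appears to be: mass ≤ 29 AND age ≥ 15.
No match: [age: 11, mass: 41, class: reptile], since mass = 41, age = 11. Match: [age: 15, mass: 18, class: mammal], since mass = 18, age = 15. Match: [age: 20, mass: 11, class: reptile], since mass = 11, age = 20. No match: [age: 1, mass: 44, class: mammal], since mass = 44, age = 1.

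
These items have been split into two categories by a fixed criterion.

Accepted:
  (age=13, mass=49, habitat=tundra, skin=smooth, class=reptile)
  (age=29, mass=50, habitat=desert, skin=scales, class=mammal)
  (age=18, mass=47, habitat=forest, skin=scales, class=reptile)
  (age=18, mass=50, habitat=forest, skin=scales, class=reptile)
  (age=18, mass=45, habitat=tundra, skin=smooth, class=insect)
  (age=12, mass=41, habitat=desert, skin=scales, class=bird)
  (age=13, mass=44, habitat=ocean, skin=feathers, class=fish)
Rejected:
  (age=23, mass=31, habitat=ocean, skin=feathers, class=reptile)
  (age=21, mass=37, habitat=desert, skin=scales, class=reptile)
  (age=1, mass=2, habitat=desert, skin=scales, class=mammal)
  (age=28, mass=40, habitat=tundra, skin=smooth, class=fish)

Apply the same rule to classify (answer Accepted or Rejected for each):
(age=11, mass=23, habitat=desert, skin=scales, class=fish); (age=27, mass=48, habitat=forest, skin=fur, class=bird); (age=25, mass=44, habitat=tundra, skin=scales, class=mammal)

Rejected, Accepted, Accepted

One predicate separates the groups cleanly: mass ≥ 41.
(age=11, mass=23, habitat=desert, skin=scales, class=fish) — mass = 23, hence Rejected.
(age=27, mass=48, habitat=forest, skin=fur, class=bird) — mass = 48, hence Accepted.
(age=25, mass=44, habitat=tundra, skin=scales, class=mammal) — mass = 44, hence Accepted.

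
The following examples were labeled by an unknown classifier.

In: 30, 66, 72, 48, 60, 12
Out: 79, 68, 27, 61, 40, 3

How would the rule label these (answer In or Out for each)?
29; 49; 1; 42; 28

Out, Out, Out, In, Out

All 'In' examples share one property — multiple of 6 — and every 'Out' example lacks it.
29 → 29 = 6·4 + 5 → Out. 49 → 49 = 6·8 + 1 → Out. 1 → 1 = 6·0 + 1 → Out. 42 → 42 = 6·7 → In. 28 → 28 = 6·4 + 4 → Out.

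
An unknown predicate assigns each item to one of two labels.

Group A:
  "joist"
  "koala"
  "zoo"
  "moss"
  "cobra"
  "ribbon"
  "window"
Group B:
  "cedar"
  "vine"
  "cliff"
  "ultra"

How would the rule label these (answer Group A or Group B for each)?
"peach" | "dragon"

The rule appears to be: contains 'o'.

Group B, Group A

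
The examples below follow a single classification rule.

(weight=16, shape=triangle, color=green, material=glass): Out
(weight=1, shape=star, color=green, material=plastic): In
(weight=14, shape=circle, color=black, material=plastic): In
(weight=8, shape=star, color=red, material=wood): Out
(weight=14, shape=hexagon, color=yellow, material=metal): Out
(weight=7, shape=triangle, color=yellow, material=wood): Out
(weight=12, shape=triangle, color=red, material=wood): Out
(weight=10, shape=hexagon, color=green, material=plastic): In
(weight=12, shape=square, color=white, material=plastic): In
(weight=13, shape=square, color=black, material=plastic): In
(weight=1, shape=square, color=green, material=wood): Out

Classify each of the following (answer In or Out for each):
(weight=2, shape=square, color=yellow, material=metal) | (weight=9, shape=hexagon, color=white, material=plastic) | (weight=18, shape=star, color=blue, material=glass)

Out, In, Out

The pattern is that an item is 'In' exactly when: material is plastic.
(weight=2, shape=square, color=yellow, material=metal) → material is metal → Out. (weight=9, shape=hexagon, color=white, material=plastic) → material is plastic → In. (weight=18, shape=star, color=blue, material=glass) → material is glass → Out.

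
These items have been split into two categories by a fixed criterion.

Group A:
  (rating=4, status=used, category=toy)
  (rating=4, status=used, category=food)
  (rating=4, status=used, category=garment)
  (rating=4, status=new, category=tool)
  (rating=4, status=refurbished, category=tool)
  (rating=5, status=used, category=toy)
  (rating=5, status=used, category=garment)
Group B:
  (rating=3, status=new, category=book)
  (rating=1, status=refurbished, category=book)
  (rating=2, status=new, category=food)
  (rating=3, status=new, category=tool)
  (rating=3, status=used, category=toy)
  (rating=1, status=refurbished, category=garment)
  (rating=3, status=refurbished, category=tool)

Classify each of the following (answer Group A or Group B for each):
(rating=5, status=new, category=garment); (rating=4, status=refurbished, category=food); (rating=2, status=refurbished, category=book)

Group A, Group A, Group B

'Group A' ⟺ rating ≥ 4.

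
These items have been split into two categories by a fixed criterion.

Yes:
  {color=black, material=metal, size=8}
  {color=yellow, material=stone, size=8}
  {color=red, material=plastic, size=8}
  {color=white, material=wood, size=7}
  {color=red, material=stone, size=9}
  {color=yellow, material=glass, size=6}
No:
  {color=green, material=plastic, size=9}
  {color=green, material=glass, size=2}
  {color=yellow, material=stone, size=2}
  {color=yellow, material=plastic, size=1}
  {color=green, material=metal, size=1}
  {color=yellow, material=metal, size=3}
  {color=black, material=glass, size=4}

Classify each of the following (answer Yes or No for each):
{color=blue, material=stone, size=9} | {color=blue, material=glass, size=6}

Yes, Yes

All 'Yes' examples share one property — color is not green AND size ≥ 6 — and every 'No' example lacks it.
{color=blue, material=stone, size=9} → color is blue, size = 9 → Yes. {color=blue, material=glass, size=6} → color is blue, size = 6 → Yes.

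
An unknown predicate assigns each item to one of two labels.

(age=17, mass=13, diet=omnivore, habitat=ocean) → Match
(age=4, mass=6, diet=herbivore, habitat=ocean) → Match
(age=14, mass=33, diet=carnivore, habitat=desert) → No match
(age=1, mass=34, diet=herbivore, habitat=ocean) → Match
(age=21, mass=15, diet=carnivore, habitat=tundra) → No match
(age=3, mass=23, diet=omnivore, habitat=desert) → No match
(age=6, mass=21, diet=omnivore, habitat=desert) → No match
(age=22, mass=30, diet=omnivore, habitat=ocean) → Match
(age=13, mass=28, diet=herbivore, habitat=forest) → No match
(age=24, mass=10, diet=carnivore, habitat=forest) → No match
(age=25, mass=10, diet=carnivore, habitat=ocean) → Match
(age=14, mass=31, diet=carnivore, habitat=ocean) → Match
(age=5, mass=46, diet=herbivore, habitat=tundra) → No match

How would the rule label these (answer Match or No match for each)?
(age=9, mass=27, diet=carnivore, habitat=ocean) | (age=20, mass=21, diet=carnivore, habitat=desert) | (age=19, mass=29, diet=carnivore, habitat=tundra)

Match, No match, No match

The simplest hypothesis consistent with all the labels is: habitat is ocean.
(age=9, mass=27, diet=carnivore, habitat=ocean) — habitat is ocean, hence Match.
(age=20, mass=21, diet=carnivore, habitat=desert) — habitat is desert, hence No match.
(age=19, mass=29, diet=carnivore, habitat=tundra) — habitat is tundra, hence No match.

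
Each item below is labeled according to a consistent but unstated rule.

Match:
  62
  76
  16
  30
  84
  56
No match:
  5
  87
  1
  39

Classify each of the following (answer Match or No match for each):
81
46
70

No match, Match, Match

The simplest hypothesis consistent with all the labels is: even.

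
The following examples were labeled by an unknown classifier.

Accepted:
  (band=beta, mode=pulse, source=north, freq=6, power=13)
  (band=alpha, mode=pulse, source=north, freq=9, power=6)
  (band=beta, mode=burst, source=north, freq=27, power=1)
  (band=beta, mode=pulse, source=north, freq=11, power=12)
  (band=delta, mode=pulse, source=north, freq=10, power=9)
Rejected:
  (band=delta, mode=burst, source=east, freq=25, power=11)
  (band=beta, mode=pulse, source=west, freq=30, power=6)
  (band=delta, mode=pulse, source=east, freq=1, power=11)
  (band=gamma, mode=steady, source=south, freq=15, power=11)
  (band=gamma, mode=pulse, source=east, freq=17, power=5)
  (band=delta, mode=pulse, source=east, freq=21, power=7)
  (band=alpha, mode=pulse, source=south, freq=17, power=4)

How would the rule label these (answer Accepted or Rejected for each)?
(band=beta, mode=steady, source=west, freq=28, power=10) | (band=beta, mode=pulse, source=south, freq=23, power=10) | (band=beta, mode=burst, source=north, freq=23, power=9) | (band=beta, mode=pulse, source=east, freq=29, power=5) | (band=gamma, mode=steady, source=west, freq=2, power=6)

The rule appears to be: source is north.
Rejected: (band=beta, mode=steady, source=west, freq=28, power=10), since source is west. Rejected: (band=beta, mode=pulse, source=south, freq=23, power=10), since source is south. Accepted: (band=beta, mode=burst, source=north, freq=23, power=9), since source is north. Rejected: (band=beta, mode=pulse, source=east, freq=29, power=5), since source is east. Rejected: (band=gamma, mode=steady, source=west, freq=2, power=6), since source is west.

Rejected, Rejected, Accepted, Rejected, Rejected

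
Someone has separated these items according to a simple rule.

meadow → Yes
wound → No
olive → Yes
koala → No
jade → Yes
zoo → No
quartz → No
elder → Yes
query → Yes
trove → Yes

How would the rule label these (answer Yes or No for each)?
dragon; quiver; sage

No, Yes, Yes

The simplest hypothesis consistent with all the labels is: contains 'e'.
dragon: No (no 'e'). quiver: Yes (has 'e'). sage: Yes (has 'e').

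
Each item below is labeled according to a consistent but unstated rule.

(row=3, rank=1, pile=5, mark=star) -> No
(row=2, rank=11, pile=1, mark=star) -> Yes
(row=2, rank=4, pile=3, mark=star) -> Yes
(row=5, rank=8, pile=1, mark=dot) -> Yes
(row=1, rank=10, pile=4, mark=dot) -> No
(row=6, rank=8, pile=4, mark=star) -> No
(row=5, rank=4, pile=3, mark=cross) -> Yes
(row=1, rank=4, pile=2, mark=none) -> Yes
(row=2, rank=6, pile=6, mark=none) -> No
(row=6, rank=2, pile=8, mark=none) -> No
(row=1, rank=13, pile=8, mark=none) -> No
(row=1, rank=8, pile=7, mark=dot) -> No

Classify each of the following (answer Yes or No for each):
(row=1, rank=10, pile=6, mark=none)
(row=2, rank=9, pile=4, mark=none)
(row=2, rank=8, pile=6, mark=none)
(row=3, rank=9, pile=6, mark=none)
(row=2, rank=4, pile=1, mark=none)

No, No, No, No, Yes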